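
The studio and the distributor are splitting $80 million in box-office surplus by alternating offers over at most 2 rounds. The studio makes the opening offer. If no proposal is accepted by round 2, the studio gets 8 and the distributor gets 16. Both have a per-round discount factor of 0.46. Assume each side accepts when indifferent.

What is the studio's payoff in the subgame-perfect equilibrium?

46.88

Round 2 (the distributor proposes): the studio gets 8 if talks fail, so the distributor offers 8 and keeps 72.
Round 1 (the studio proposes): the distributor can get 72 next round, worth 0.46 × 72 = 33.12 now. The studio offers 33.12 and keeps 80 − 33.12 = 46.88.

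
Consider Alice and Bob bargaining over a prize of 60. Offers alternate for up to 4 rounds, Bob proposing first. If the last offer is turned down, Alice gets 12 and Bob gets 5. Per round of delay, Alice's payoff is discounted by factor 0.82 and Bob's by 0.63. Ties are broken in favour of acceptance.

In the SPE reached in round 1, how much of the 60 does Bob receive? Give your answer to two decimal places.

18.50

Round 4 (Alice proposes): Bob gets 5 if talks fail, so Alice offers 5 and keeps 55.
Round 3 (Bob proposes): Alice can get 55 next round, worth 0.82 × 55 = 45.1 now. Bob offers 45.1 and keeps 60 − 45.1 = 14.9.
Round 2 (Alice proposes): Bob can get 14.9 next round, worth 0.63 × 14.9 = 9.387 now. Alice offers 9.387 and keeps 60 − 9.387 = 50.613.
Round 1 (Bob proposes): Alice can get 50.613 next round, worth 0.82 × 50.613 = 41.50266 now. Bob offers 41.50266 and keeps 60 − 41.50266 = 18.49734.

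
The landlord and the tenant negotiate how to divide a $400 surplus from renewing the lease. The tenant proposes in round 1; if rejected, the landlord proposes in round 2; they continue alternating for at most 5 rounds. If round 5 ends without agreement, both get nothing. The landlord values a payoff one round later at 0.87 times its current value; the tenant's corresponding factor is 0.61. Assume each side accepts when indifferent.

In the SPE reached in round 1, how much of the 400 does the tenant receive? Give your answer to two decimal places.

Round 5 (the tenant proposes): rejection yields 0 for the landlord; the tenant offers 0 and keeps 400.
Round 4 (the landlord proposes): the tenant can get 400 next round, worth 0.61 × 400 = 244 now; the landlord offers that and keeps 156.
Round 3 (the tenant proposes): the landlord can get 156 next round, worth 0.87 × 156 = 135.72 now, so the tenant offers 135.72, keeping 264.28.
Round 2 (the landlord proposes): the tenant can get 264.28 next round, worth 0.61 × 264.28 = 161.2108 now. The landlord offers 161.2108 and keeps 400 − 161.2108 = 238.7892.
Round 1 (the tenant proposes): the landlord can get 238.7892 next round, worth 0.87 × 238.7892 = 207.746604 now, so the tenant offers 207.746604, keeping 192.253396.

192.25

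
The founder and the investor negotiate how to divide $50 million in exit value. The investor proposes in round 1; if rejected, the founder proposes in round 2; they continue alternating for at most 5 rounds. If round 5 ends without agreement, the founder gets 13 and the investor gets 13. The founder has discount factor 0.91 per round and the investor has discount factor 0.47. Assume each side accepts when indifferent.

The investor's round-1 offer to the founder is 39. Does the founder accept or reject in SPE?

Accept

Round 5 (the investor proposes): the founder gets 13 if talks fail, so the investor offers 13 and keeps 37.
Round 4 (the founder proposes): the investor can get 37 next round, worth 0.47 × 37 = 17.39 now; the founder offers that and keeps 32.61.
Round 3 (the investor proposes): the founder can get 32.61 next round, worth 0.91 × 32.61 = 29.6751 now, so the investor offers 29.6751, keeping 20.3249.
Round 2 (the founder proposes): the investor can get 20.3249 next round, worth 0.47 × 20.3249 = 9.552703 now. The founder offers 9.552703 and keeps 50 − 9.552703 = 40.447297.
So by rejecting in round 1, the founder gets 40.447297 next round, worth 0.91 × 40.447297 = 36.80704027 now.
Offer 39 ≥ 36.80704027, so the founder accepts.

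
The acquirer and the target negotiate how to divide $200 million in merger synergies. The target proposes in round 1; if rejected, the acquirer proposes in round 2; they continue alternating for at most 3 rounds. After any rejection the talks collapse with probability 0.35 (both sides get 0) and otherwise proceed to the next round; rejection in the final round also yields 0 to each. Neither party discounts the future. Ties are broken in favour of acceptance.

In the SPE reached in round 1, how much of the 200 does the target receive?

154.5

By backward induction:
Round 3 (the target proposes): the acquirer will accept anything ≥ 0, so the target offers 0 and keeps 200.
Round 2 (the acquirer proposes): rejecting gives the target an expected 0.65 × 200 = 130, so the acquirer offers 130, keeping 70.
Round 1 (the target proposes): rejecting gives the acquirer an expected 0.65 × 70 = 45.5, so the target offers 45.5, keeping 154.5.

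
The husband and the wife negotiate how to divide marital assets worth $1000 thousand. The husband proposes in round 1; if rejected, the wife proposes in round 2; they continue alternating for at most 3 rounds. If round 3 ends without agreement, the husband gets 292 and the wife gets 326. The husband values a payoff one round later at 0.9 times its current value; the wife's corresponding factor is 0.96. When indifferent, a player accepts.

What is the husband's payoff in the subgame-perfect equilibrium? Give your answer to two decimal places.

622.34

Round 3 (the husband proposes): the wife gets 326 if talks fail, so the husband offers 326 and keeps 674.
Round 2 (the wife proposes): the husband can get 674 next round, worth 0.9 × 674 = 606.6 now. The wife offers 606.6 and keeps 1000 − 606.6 = 393.4.
Round 1 (the husband proposes): the wife can get 393.4 next round, worth 0.96 × 393.4 = 377.664 now, so the husband offers 377.664, keeping 622.336.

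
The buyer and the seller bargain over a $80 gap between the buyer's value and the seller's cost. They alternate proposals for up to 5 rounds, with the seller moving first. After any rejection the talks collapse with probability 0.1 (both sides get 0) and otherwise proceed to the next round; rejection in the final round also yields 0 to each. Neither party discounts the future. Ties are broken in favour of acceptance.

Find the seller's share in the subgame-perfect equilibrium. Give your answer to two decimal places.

By backward induction:
Round 5 (the seller proposes): the buyer will accept anything ≥ 0, so the seller offers 0 and keeps 80.
Round 4 (the buyer proposes): rejecting gives the seller an expected 0.9 × 80 = 72, so the buyer offers 72, keeping 8.
Round 3 (the seller proposes): rejecting gives the buyer an expected 0.9 × 8 = 7.2; the seller offers that and keeps 72.8.
Round 2 (the buyer proposes): rejecting gives the seller an expected 0.9 × 72.8 = 65.52; the buyer offers that and keeps 14.48.
Round 1 (the seller proposes): rejecting gives the buyer an expected 0.9 × 14.48 = 13.032; the seller offers that and keeps 66.968.

66.97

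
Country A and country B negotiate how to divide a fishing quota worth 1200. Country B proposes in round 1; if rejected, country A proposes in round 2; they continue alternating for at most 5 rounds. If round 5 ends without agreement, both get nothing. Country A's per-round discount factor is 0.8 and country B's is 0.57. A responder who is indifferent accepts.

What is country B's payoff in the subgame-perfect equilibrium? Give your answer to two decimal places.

598.96

Round 5 (country B proposes): rejection yields 0 for country A; country B offers 0 and keeps 1200.
Round 4 (country A proposes): country B can get 1200 next round, worth 0.57 × 1200 = 684 now, so country A offers 684, keeping 516.
Round 3 (country B proposes): country A can get 516 next round, worth 0.8 × 516 = 412.8 now; country B offers that and keeps 787.2.
Round 2 (country A proposes): country B can get 787.2 next round, worth 0.57 × 787.2 = 448.704 now. Country A offers 448.704 and keeps 1200 − 448.704 = 751.296.
Round 1 (country B proposes): country A can get 751.296 next round, worth 0.8 × 751.296 = 601.0368 now; country B offers that and keeps 598.9632.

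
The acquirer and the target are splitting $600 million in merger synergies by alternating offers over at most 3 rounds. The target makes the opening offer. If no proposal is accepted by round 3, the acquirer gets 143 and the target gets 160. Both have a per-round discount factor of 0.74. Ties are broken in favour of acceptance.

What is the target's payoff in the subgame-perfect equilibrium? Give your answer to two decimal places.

406.25

Round 3 (the target proposes): the acquirer gets 143 if talks fail, so the target offers 143 and keeps 457.
Round 2 (the acquirer proposes): the target can get 457 next round, worth 0.74 × 457 = 338.18 now. The acquirer offers 338.18 and keeps 600 − 338.18 = 261.82.
Round 1 (the target proposes): the acquirer can get 261.82 next round, worth 0.74 × 261.82 = 193.7468 now, so the target offers 193.7468, keeping 406.2532.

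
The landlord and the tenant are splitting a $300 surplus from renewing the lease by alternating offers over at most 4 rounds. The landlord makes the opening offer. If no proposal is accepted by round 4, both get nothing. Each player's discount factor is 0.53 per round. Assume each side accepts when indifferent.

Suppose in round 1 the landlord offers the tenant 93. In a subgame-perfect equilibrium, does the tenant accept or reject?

Round 4 (the tenant proposes): rejection yields 0 for the landlord; the tenant offers 0 and keeps 300.
Round 3 (the landlord proposes): the tenant can get 300 next round, worth 0.53 × 300 = 159 now. The landlord offers 159 and keeps 300 − 159 = 141.
Round 2 (the tenant proposes): the landlord can get 141 next round, worth 0.53 × 141 = 74.73 now. The tenant offers 74.73 and keeps 300 − 74.73 = 225.27.
So by rejecting in round 1, the tenant gets 225.27 next round, worth 0.53 × 225.27 = 119.3931 now.
Offer 93 < 119.3931, so the tenant rejects.

Reject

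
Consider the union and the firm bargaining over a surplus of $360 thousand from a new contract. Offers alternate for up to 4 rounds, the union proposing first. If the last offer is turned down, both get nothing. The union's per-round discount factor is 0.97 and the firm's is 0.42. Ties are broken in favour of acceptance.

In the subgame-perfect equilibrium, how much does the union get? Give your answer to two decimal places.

Round 4 (the firm proposes): the union will accept anything ≥ 0, so the firm offers 0 and keeps 360.
Round 3 (the union proposes): the firm can get 360 next round, worth 0.42 × 360 = 151.2 now. The union offers 151.2 and keeps 360 − 151.2 = 208.8.
Round 2 (the firm proposes): the union can get 208.8 next round, worth 0.97 × 208.8 = 202.536 now, so the firm offers 202.536, keeping 157.464.
Round 1 (the union proposes): the firm can get 157.464 next round, worth 0.42 × 157.464 = 66.13488 now; the union offers that and keeps 293.86512.

293.87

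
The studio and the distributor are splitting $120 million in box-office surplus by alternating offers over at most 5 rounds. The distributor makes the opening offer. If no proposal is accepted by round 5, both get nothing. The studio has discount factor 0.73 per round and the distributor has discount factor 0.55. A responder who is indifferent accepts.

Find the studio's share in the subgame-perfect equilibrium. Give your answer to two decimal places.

55.25

Round 5 (the distributor proposes): rejection yields 0 for the studio; the distributor offers 0 and keeps 120.
Round 4 (the studio proposes): the distributor can get 120 next round, worth 0.55 × 120 = 66 now; the studio offers that and keeps 54.
Round 3 (the distributor proposes): the studio can get 54 next round, worth 0.73 × 54 = 39.42 now; the distributor offers that and keeps 80.58.
Round 2 (the studio proposes): the distributor can get 80.58 next round, worth 0.55 × 80.58 = 44.319 now. The studio offers 44.319 and keeps 120 − 44.319 = 75.681.
Round 1 (the distributor proposes): the studio can get 75.681 next round, worth 0.73 × 75.681 = 55.24713 now; the distributor offers that and keeps 64.75287.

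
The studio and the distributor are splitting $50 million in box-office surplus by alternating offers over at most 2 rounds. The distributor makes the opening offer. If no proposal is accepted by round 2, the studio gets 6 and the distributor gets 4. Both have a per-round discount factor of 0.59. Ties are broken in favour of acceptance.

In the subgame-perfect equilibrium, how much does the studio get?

Round 2 (the studio proposes): the distributor gets 4 if talks fail, so the studio offers 4 and keeps 46.
Round 1 (the distributor proposes): the studio can get 46 next round, worth 0.59 × 46 = 27.14 now, so the distributor offers 27.14, keeping 22.86.

27.14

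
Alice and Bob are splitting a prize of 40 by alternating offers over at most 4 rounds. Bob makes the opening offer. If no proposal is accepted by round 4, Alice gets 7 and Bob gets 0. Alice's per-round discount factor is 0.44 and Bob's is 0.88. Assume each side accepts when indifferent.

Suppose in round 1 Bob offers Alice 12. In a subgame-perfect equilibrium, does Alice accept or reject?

Round 4 (Alice proposes): rejection yields 0 for Bob; Alice offers 0 and keeps 40.
Round 3 (Bob proposes): Alice can get 40 next round, worth 0.44 × 40 = 17.6 now; Bob offers that and keeps 22.4.
Round 2 (Alice proposes): Bob can get 22.4 next round, worth 0.88 × 22.4 = 19.712 now; Alice offers that and keeps 20.288.
So by rejecting in round 1, Alice gets 20.288 next round, worth 0.44 × 20.288 = 8.92672 now.
Offer 12 ≥ 8.92672, so Alice accepts.

Accept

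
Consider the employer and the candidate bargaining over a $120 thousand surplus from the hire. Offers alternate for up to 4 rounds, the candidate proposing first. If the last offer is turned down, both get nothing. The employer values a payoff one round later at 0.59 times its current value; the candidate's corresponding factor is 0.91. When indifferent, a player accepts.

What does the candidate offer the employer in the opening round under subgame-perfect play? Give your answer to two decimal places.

Round 4 (the employer proposes): rejection yields 0 for the candidate; the employer offers 0 and keeps 120.
Round 3 (the candidate proposes): the employer can get 120 next round, worth 0.59 × 120 = 70.8 now; the candidate offers that and keeps 49.2.
Round 2 (the employer proposes): the candidate can get 49.2 next round, worth 0.91 × 49.2 = 44.772 now, so the employer offers 44.772, keeping 75.228.
Round 1 (the candidate proposes): the employer can get 75.228 next round, worth 0.59 × 75.228 = 44.38452 now; the candidate offers that and keeps 75.61548.

44.38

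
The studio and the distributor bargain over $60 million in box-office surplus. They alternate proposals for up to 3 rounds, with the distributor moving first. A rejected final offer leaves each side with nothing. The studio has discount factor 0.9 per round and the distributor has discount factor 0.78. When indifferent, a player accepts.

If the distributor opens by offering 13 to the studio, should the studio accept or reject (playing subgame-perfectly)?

Round 3 (the distributor proposes): rejection yields 0 for the studio; the distributor offers 0 and keeps 60.
Round 2 (the studio proposes): the distributor can get 60 next round, worth 0.78 × 60 = 46.8 now; the studio offers that and keeps 13.2.
So by rejecting in round 1, the studio gets 13.2 next round, worth 0.9 × 13.2 = 11.88 now.
Offer 13 ≥ 11.88, so the studio accepts.

Accept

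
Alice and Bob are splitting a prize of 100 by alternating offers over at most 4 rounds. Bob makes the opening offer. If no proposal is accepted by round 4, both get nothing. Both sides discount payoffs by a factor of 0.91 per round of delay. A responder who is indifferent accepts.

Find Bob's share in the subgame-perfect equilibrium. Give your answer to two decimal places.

16.45

Solve by backward induction from round 4.
Round 4 (Alice proposes): Bob will accept anything ≥ 0, so Alice offers 0 and keeps 100.
Round 3 (Bob proposes): Alice can get 100 next round, worth 0.91 × 100 = 91 now. Bob offers 91 and keeps 100 − 91 = 9.
Round 2 (Alice proposes): Bob can get 9 next round, worth 0.91 × 9 = 8.19 now; Alice offers that and keeps 91.81.
Round 1 (Bob proposes): Alice can get 91.81 next round, worth 0.91 × 91.81 = 83.5471 now, so Bob offers 83.5471, keeping 16.4529.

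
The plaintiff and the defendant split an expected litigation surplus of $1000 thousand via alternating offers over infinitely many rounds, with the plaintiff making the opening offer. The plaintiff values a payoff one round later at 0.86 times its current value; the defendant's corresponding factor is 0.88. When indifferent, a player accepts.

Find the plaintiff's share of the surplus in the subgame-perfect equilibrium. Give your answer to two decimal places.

When the plaintiff proposes, the defendant accepts any offer worth at least 0.88 times what the defendant would get by proposing next round; and vice versa.
This gives x = 1000 − 0.88y and y = 1000 − 0.86x, where x and y are each side's share when it proposes.
Hence (1 − 0.88·0.86)x = 1000(1 − 0.88), i.e. 0.2432·x = 120.
x ≈ 493.4211; the defendant's share is 1000 − x ≈ 506.5789.

493.42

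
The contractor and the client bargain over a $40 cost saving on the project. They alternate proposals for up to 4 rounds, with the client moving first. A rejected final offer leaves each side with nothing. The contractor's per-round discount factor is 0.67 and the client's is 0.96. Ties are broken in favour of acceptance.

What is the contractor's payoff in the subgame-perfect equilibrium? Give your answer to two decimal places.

18.31

Work backward from the last round.
Round 4 (the contractor proposes): rejection yields 0 for the client; the contractor offers 0 and keeps 40.
Round 3 (the client proposes): the contractor can get 40 next round, worth 0.67 × 40 = 26.8 now. The client offers 26.8 and keeps 40 − 26.8 = 13.2.
Round 2 (the contractor proposes): the client can get 13.2 next round, worth 0.96 × 13.2 = 12.672 now, so the contractor offers 12.672, keeping 27.328.
Round 1 (the client proposes): the contractor can get 27.328 next round, worth 0.67 × 27.328 = 18.30976 now, so the client offers 18.30976, keeping 21.69024.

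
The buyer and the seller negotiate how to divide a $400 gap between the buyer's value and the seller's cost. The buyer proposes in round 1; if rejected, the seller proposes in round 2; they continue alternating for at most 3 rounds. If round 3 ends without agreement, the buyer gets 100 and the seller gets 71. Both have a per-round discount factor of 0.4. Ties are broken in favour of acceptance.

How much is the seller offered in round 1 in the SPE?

107.36

Work backward from the last round.
Round 3 (the buyer proposes): the seller gets 71 if talks fail, so the buyer offers 71 and keeps 329.
Round 2 (the seller proposes): the buyer can get 329 next round, worth 0.4 × 329 = 131.6 now, so the seller offers 131.6, keeping 268.4.
Round 1 (the buyer proposes): the seller can get 268.4 next round, worth 0.4 × 268.4 = 107.36 now. The buyer offers 107.36 and keeps 400 − 107.36 = 292.64.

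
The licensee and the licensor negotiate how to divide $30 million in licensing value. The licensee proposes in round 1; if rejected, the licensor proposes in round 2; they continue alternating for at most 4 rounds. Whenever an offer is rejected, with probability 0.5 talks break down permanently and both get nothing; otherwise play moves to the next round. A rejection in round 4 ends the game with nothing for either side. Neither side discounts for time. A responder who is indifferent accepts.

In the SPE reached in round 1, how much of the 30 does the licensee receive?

18.75

By backward induction:
Round 4 (the licensor proposes): rejection yields 0 for the licensee; the licensor offers 0 and keeps 30.
Round 3 (the licensee proposes): rejecting gives the licensor an expected 0.5 × 30 = 15. The licensee offers 15 and keeps 30 − 15 = 15.
Round 2 (the licensor proposes): rejecting gives the licensee an expected 0.5 × 15 = 7.5, so the licensor offers 7.5, keeping 22.5.
Round 1 (the licensee proposes): rejecting gives the licensor an expected 0.5 × 22.5 = 11.25, so the licensee offers 11.25, keeping 18.75.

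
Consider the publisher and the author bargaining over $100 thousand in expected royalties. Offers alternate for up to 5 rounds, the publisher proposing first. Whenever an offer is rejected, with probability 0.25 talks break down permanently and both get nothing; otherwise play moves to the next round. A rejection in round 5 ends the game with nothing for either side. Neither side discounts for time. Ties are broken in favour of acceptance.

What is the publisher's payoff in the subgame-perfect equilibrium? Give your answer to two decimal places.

Round 5 (the publisher proposes): the author will accept anything ≥ 0, so the publisher offers 0 and keeps 100.
Round 4 (the author proposes): rejecting gives the publisher an expected 0.75 × 100 = 75; the author offers that and keeps 25.
Round 3 (the publisher proposes): rejecting gives the author an expected 0.75 × 25 = 18.75; the publisher offers that and keeps 81.25.
Round 2 (the author proposes): rejecting gives the publisher an expected 0.75 × 81.25 = 60.9375. The author offers 60.9375 and keeps 100 − 60.9375 = 39.0625.
Round 1 (the publisher proposes): rejecting gives the author an expected 0.75 × 39.0625 = 29.296875. The publisher offers 29.296875 and keeps 100 − 29.296875 = 70.703125.

70.70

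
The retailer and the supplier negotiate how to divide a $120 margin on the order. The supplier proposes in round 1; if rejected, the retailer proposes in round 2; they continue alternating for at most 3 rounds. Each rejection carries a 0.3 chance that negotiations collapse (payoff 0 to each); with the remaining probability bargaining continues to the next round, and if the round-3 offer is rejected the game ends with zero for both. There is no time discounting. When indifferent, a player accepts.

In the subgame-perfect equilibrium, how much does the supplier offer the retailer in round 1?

Round 3 (the supplier proposes): rejection yields 0 for the retailer; the supplier offers 0 and keeps 120.
Round 2 (the retailer proposes): rejecting gives the supplier an expected 0.7 × 120 = 84. The retailer offers 84 and keeps 120 − 84 = 36.
Round 1 (the supplier proposes): rejecting gives the retailer an expected 0.7 × 36 = 25.2; the supplier offers that and keeps 94.8.

25.2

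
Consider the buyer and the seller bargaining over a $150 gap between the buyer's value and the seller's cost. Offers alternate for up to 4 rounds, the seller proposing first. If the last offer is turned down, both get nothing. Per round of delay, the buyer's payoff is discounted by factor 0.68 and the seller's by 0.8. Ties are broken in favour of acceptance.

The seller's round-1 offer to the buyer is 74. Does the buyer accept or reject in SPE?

Reject

Round 4 (the buyer proposes): rejection yields 0 for the seller; the buyer offers 0 and keeps 150.
Round 3 (the seller proposes): the buyer can get 150 next round, worth 0.68 × 150 = 102 now, so the seller offers 102, keeping 48.
Round 2 (the buyer proposes): the seller can get 48 next round, worth 0.8 × 48 = 38.4 now. The buyer offers 38.4 and keeps 150 − 38.4 = 111.6.
So by rejecting in round 1, the buyer gets 111.6 next round, worth 0.68 × 111.6 = 75.888 now.
Offer 74 < 75.888, so the buyer rejects.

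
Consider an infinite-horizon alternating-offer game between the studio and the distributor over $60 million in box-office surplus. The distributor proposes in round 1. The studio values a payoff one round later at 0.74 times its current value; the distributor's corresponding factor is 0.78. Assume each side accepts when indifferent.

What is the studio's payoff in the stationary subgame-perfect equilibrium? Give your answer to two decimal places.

23.10

In a stationary SPE each proposer offers the other exactly their discounted continuation value.
If the distributor keeps x when proposing and the studio keeps y when proposing, then x = 60 − 0.74y and y = 60 − 0.78x.
Solving: x = 60(1 − 0.74) / (1 − 0.78·0.74) = 15.6 / 0.4228 ≈ 36.8969.
The studio gets 60 − 36.8969 ≈ 23.1031.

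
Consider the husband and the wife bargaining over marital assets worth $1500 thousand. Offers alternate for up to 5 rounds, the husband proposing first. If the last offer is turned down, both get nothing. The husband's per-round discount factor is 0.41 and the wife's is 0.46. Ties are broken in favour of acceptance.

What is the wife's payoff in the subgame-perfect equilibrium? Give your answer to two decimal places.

483.88

Round 5 (the husband proposes): rejection yields 0 for the wife; the husband offers 0 and keeps 1500.
Round 4 (the wife proposes): the husband can get 1500 next round, worth 0.41 × 1500 = 615 now; the wife offers that and keeps 885.
Round 3 (the husband proposes): the wife can get 885 next round, worth 0.46 × 885 = 407.1 now; the husband offers that and keeps 1092.9.
Round 2 (the wife proposes): the husband can get 1092.9 next round, worth 0.41 × 1092.9 = 448.089 now; the wife offers that and keeps 1051.911.
Round 1 (the husband proposes): the wife can get 1051.911 next round, worth 0.46 × 1051.911 = 483.87906 now; the husband offers that and keeps 1016.12094.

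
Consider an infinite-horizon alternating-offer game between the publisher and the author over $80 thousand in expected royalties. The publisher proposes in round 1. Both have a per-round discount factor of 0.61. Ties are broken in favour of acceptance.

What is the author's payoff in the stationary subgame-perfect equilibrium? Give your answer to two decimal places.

30.31

In a stationary SPE each proposer offers the other exactly their discounted continuation value.
If the publisher keeps x when proposing and the author keeps y when proposing, then x = 80 − 0.61y and y = 80 − 0.61x.
Solving: x = 80(1 − 0.61) / (1 − 0.61·0.61) = 31.2 / 0.6279 ≈ 49.6894.
The author gets 80 − 49.6894 ≈ 30.3106.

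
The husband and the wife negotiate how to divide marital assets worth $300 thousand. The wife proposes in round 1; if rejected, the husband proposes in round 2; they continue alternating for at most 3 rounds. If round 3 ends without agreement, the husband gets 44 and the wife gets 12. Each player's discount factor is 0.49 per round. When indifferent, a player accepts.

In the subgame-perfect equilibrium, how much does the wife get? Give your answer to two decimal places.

214.47

Round 3 (the wife proposes): the husband gets 44 if talks fail, so the wife offers 44 and keeps 256.
Round 2 (the husband proposes): the wife can get 256 next round, worth 0.49 × 256 = 125.44 now, so the husband offers 125.44, keeping 174.56.
Round 1 (the wife proposes): the husband can get 174.56 next round, worth 0.49 × 174.56 = 85.5344 now. The wife offers 85.5344 and keeps 300 − 85.5344 = 214.4656.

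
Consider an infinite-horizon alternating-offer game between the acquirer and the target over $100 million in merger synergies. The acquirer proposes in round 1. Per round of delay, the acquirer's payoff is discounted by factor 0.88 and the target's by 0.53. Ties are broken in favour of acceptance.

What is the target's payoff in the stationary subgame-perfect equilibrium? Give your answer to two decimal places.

When the acquirer proposes, the target accepts any offer worth at least 0.53 times what the target would get by proposing next round; and vice versa.
This gives x = 100 − 0.53y and y = 100 − 0.88x, where x and y are each side's share when it proposes.
Hence (1 − 0.53·0.88)x = 100(1 − 0.53), i.e. 0.5336·x = 47.
x ≈ 88.0810; the target's share is 100 − x ≈ 11.9190.

11.92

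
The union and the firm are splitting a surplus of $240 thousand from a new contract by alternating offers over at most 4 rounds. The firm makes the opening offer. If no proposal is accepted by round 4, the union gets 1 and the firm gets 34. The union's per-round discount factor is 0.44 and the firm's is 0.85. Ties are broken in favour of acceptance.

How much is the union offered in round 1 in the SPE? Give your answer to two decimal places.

49.74

Round 4 (the union proposes): the firm gets 34 if talks fail, so the union offers 34 and keeps 206.
Round 3 (the firm proposes): the union can get 206 next round, worth 0.44 × 206 = 90.64 now, so the firm offers 90.64, keeping 149.36.
Round 2 (the union proposes): the firm can get 149.36 next round, worth 0.85 × 149.36 = 126.956 now, so the union offers 126.956, keeping 113.044.
Round 1 (the firm proposes): the union can get 113.044 next round, worth 0.44 × 113.044 = 49.73936 now; the firm offers that and keeps 190.26064.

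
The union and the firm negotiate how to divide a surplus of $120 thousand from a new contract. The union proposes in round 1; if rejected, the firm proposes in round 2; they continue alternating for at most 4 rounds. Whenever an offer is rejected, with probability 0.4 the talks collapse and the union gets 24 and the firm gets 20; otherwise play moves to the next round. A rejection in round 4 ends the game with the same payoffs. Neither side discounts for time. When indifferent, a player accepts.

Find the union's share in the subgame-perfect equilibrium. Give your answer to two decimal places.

Round 4 (the firm proposes): the union gets 24 if talks fail, so the firm offers 24 and keeps 96.
Round 3 (the union proposes): rejecting gives the firm an expected 0.6 × 96 + 0.4 × 20 = 65.6; the union offers that and keeps 54.4.
Round 2 (the firm proposes): rejecting gives the union an expected 0.6 × 54.4 + 0.4 × 24 = 42.24, so the firm offers 42.24, keeping 77.76.
Round 1 (the union proposes): rejecting gives the firm an expected 0.6 × 77.76 + 0.4 × 20 = 54.656. The union offers 54.656 and keeps 120 − 54.656 = 65.344.

65.34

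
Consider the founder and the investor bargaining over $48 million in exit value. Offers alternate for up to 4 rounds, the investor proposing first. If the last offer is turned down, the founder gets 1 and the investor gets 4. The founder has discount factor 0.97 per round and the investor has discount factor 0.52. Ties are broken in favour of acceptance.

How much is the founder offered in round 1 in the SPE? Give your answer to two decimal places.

Work backward from the last round.
Round 4 (the founder proposes): the investor gets 4 if talks fail, so the founder offers 4 and keeps 44.
Round 3 (the investor proposes): the founder can get 44 next round, worth 0.97 × 44 = 42.68 now; the investor offers that and keeps 5.32.
Round 2 (the founder proposes): the investor can get 5.32 next round, worth 0.52 × 5.32 = 2.7664 now, so the founder offers 2.7664, keeping 45.2336.
Round 1 (the investor proposes): the founder can get 45.2336 next round, worth 0.97 × 45.2336 = 43.876592 now; the investor offers that and keeps 4.123408.

43.88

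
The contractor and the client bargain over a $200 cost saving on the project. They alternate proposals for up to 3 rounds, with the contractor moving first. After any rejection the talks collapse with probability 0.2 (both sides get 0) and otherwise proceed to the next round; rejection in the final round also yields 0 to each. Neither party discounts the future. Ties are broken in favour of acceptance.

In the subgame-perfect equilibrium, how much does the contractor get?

Round 3 (the contractor proposes): rejection yields 0 for the client; the contractor offers 0 and keeps 200.
Round 2 (the client proposes): rejecting gives the contractor an expected 0.8 × 200 = 160, so the client offers 160, keeping 40.
Round 1 (the contractor proposes): rejecting gives the client an expected 0.8 × 40 = 32. The contractor offers 32 and keeps 200 − 32 = 168.

168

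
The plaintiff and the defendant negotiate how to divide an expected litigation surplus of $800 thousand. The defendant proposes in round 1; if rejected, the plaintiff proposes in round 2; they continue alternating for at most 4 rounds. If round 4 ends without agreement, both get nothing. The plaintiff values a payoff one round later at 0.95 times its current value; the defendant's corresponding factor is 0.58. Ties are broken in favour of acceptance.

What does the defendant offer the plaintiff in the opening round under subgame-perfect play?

Round 4 (the plaintiff proposes): rejection yields 0 for the defendant; the plaintiff offers 0 and keeps 800.
Round 3 (the defendant proposes): the plaintiff can get 800 next round, worth 0.95 × 800 = 760 now. The defendant offers 760 and keeps 800 − 760 = 40.
Round 2 (the plaintiff proposes): the defendant can get 40 next round, worth 0.58 × 40 = 23.2 now. The plaintiff offers 23.2 and keeps 800 − 23.2 = 776.8.
Round 1 (the defendant proposes): the plaintiff can get 776.8 next round, worth 0.95 × 776.8 = 737.96 now. The defendant offers 737.96 and keeps 800 − 737.96 = 62.04.

737.96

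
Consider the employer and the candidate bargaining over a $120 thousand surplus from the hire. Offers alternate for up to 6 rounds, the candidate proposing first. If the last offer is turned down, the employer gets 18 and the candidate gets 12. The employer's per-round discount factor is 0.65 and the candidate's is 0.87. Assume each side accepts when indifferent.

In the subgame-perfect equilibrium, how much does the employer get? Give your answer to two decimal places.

Solve by backward induction from round 6.
Round 6 (the employer proposes): the candidate gets 12 if talks fail, so the employer offers 12 and keeps 108.
Round 5 (the candidate proposes): the employer can get 108 next round, worth 0.65 × 108 = 70.2 now, so the candidate offers 70.2, keeping 49.8.
Round 4 (the employer proposes): the candidate can get 49.8 next round, worth 0.87 × 49.8 = 43.326 now; the employer offers that and keeps 76.674.
Round 3 (the candidate proposes): the employer can get 76.674 next round, worth 0.65 × 76.674 = 49.8381 now; the candidate offers that and keeps 70.1619.
Round 2 (the employer proposes): the candidate can get 70.1619 next round, worth 0.87 × 70.1619 = 61.040853 now. The employer offers 61.040853 and keeps 120 − 61.040853 = 58.959147.
Round 1 (the candidate proposes): the employer can get 58.959147 next round, worth 0.65 × 58.959147 = 38.32344555 now; the candidate offers that and keeps 81.67655445.

38.32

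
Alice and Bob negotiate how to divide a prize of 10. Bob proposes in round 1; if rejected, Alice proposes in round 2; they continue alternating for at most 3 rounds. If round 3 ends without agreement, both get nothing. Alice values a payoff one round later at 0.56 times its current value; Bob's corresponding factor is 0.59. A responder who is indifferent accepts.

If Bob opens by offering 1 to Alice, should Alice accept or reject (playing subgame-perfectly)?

Work out Alice's continuation value if the offer is rejected.
Round 3 (Bob proposes): rejection yields 0 for Alice; Bob offers 0 and keeps 10.
Round 2 (Alice proposes): Bob can get 10 next round, worth 0.59 × 10 = 5.9 now; Alice offers that and keeps 4.1.
So by rejecting in round 1, Alice gets 4.1 next round, worth 0.56 × 4.1 = 2.296 now.
Offer 1 < 2.296, so Alice rejects.

Reject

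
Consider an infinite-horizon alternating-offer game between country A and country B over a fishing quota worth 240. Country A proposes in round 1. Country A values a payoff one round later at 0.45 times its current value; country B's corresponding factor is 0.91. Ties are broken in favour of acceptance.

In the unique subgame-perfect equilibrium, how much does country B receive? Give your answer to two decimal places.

Let x be country A's share when country A proposes and y be country B's share when country B proposes.
Country B accepts iff offered ≥ 0.91·y, so x = 240 − 0.91y. Symmetrically y = 240 − 0.45x.
Substituting: x = 240 − 0.91(240 − 0.45x), giving x(1 − 0.45·0.91) = 240(1 − 0.91).
So x = 240 × 0.09 / 0.5905 ≈ 36.5792, and country B receives 240 − x ≈ 203.4208.

203.42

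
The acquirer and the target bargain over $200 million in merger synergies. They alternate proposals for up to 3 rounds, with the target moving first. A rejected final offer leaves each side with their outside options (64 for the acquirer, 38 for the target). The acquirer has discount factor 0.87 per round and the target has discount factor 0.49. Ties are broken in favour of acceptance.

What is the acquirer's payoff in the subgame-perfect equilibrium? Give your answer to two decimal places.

Work backward from the last round.
Round 3 (the target proposes): the acquirer gets 64 if talks fail, so the target offers 64 and keeps 136.
Round 2 (the acquirer proposes): the target can get 136 next round, worth 0.49 × 136 = 66.64 now; the acquirer offers that and keeps 133.36.
Round 1 (the target proposes): the acquirer can get 133.36 next round, worth 0.87 × 133.36 = 116.0232 now; the target offers that and keeps 83.9768.

116.02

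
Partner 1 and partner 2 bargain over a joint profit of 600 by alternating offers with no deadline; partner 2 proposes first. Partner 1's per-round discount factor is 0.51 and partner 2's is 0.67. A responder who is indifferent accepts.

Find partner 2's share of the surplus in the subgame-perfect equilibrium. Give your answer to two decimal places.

When partner 2 proposes, partner 1 accepts any offer worth at least 0.51 times what partner 1 would get by proposing next round; and vice versa.
This gives x = 600 − 0.51y and y = 600 − 0.67x, where x and y are each side's share when it proposes.
Hence (1 − 0.51·0.67)x = 600(1 − 0.51), i.e. 0.6583·x = 294.
x ≈ 446.6049; partner 1's share is 600 − x ≈ 153.3951.

446.60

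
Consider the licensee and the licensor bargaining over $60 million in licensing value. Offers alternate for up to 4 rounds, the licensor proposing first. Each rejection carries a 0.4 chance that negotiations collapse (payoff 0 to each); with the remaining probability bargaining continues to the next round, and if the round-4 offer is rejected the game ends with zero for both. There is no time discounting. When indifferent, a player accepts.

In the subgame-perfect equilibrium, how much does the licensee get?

27.36

Round 4 (the licensee proposes): the licensor will accept anything ≥ 0, so the licensee offers 0 and keeps 60.
Round 3 (the licensor proposes): rejecting gives the licensee an expected 0.6 × 60 = 36, so the licensor offers 36, keeping 24.
Round 2 (the licensee proposes): rejecting gives the licensor an expected 0.6 × 24 = 14.4, so the licensee offers 14.4, keeping 45.6.
Round 1 (the licensor proposes): rejecting gives the licensee an expected 0.6 × 45.6 = 27.36. The licensor offers 27.36 and keeps 60 − 27.36 = 32.64.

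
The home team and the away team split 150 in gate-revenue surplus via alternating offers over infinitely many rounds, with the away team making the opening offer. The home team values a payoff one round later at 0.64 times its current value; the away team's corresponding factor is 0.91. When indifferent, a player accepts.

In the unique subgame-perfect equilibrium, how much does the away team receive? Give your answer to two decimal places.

When the away team proposes, the home team accepts any offer worth at least 0.64 times what the home team would get by proposing next round; and vice versa.
This gives x = 150 − 0.64y and y = 150 − 0.91x, where x and y are each side's share when it proposes.
Hence (1 − 0.64·0.91)x = 150(1 − 0.64), i.e. 0.4176·x = 54.
x ≈ 129.3103; the home team's share is 150 − x ≈ 20.6897.

129.31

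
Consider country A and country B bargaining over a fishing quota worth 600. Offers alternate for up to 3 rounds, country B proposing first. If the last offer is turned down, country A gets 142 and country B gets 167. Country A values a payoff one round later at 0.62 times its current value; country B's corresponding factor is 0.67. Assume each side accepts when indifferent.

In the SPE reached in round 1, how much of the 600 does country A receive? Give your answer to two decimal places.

181.75

Round 3 (country B proposes): country A gets 142 if talks fail, so country B offers 142 and keeps 458.
Round 2 (country A proposes): country B can get 458 next round, worth 0.67 × 458 = 306.86 now; country A offers that and keeps 293.14.
Round 1 (country B proposes): country A can get 293.14 next round, worth 0.62 × 293.14 = 181.7468 now. Country B offers 181.7468 and keeps 600 − 181.7468 = 418.2532.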